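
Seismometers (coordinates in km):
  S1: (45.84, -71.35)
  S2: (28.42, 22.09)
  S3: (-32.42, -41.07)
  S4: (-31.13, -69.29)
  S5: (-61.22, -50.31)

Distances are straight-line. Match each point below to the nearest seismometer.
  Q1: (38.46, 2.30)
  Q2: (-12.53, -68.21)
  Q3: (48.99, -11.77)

Q1→S2; Q2→S4; Q3→S2

Q1 at (38.46, 2.30):
  S1: √((7.38)² + (-73.65)²) = √(54.4644 + 5424.3225) = 74.02 km
  S2: √((-10.04)² + (19.79)²) = √(100.8016 + 391.6441) = 22.19 km
  S3: √((-70.88)² + (-43.37)²) = √(5023.9744 + 1880.9569) = 83.10 km
  S4: √((-69.59)² + (-71.59)²) = √(4842.7681 + 5125.1281) = 99.84 km
  S5: √((-99.68)² + (-52.61)²) = √(9936.1024 + 2767.8121) = 112.71 km
  → nearest: S2 (22.19 km)
Q2 at (-12.53, -68.21):
  S1: √((58.37)² + (-3.14)²) = √(3407.0569 + 9.8596) = 58.45 km
  S2: √((40.95)² + (90.30)²) = √(1676.9025 + 8154.0900) = 99.15 km
  S3: √((-19.89)² + (27.14)²) = √(395.6121 + 736.5796) = 33.65 km
  S4: √((-18.60)² + (-1.08)²) = √(345.9600 + 1.1664) = 18.63 km
  S5: √((-48.69)² + (17.90)²) = √(2370.7161 + 320.4100) = 51.88 km
  → nearest: S4 (18.63 km)
Q3 at (48.99, -11.77):
  S1: √((-3.15)² + (-59.58)²) = √(9.9225 + 3549.7764) = 59.66 km
  S2: √((-20.57)² + (33.86)²) = √(423.1249 + 1146.4996) = 39.62 km
  S3: √((-81.41)² + (-29.30)²) = √(6627.5881 + 858.4900) = 86.52 km
  S4: √((-80.12)² + (-57.52)²) = √(6419.2144 + 3308.5504) = 98.63 km
  S5: √((-110.21)² + (-38.54)²) = √(12146.2441 + 1485.3316) = 116.75 km
  → nearest: S2 (39.62 km)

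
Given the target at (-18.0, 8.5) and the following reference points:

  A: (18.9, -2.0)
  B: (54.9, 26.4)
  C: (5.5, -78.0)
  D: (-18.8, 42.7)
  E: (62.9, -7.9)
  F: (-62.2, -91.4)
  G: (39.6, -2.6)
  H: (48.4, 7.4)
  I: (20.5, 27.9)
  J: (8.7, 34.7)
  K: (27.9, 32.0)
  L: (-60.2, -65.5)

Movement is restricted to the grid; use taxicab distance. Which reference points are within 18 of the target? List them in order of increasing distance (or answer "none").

Distances from (-18.0, 8.5):
A: |36.9| + |-10.5| = 36.9 + 10.5 = 47.4
B: |72.9| + |17.9| = 72.9 + 17.9 = 90.8
C: |23.5| + |-86.5| = 23.5 + 86.5 = 110.0
D: |-0.8| + |34.2| = 0.8 + 34.2 = 35.0
E: |80.9| + |-16.4| = 80.9 + 16.4 = 97.3
F: |-44.2| + |-99.9| = 44.2 + 99.9 = 144.1
G: |57.6| + |-11.1| = 57.6 + 11.1 = 68.7
H: |66.4| + |-1.1| = 66.4 + 1.1 = 67.5
I: |38.5| + |19.4| = 38.5 + 19.4 = 57.9
J: |26.7| + |26.2| = 26.7 + 26.2 = 52.9
K: |45.9| + |23.5| = 45.9 + 23.5 = 69.4
L: |-42.2| + |-74.0| = 42.2 + 74.0 = 116.2
Threshold 18: none within range.

none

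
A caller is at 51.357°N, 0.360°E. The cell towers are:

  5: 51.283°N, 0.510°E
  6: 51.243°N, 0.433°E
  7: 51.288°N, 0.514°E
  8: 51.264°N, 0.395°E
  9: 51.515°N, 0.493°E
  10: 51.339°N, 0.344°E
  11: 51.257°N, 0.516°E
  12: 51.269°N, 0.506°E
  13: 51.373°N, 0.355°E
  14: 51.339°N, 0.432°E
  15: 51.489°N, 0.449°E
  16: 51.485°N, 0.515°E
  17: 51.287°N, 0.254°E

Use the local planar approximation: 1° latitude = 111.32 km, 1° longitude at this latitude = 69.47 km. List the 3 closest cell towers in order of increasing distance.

13, 10, 14

Distances from 51.357°N, 0.360°E:
5: 13.283 km
6: 13.666 km
7: 13.170 km
8: 10.634 km
9: 19.868 km
10: 2.291 km
11: 15.536 km
12: 14.101 km
13: 1.815 km
14: 5.388 km
15: 15.942 km
16: 17.860 km
17: 10.721 km
Sorted: 13 (1.815 km) < 10 (2.291 km) < 14 (5.388 km) < 8 (10.634 km) < 17 (10.721 km) < …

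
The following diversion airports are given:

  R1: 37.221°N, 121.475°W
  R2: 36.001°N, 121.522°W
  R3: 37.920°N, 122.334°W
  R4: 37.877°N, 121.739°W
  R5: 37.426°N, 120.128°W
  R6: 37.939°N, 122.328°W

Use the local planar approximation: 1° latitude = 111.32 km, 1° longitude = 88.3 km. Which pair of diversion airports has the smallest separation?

R3 and R6

Pairwise distances:
R1–R2: 135.874 km
R1–R3: 108.665 km
R1–R4: 76.656 km
R1–R5: 121.110 km
R1–R6: 109.825 km
R2–R3: 225.335 km
R2–R4: 209.714 km
R2–R5: 200.786 km
R2–R6: 227.174 km
R3–R4: 52.756 km
R3–R5: 202.404 km
R3–R6: 2.180 km
R4–R5: 150.851 km
R4–R6: 52.465 km
R5–R6: 202.480 km
Closest pair: R3–R6 at 2.180 km.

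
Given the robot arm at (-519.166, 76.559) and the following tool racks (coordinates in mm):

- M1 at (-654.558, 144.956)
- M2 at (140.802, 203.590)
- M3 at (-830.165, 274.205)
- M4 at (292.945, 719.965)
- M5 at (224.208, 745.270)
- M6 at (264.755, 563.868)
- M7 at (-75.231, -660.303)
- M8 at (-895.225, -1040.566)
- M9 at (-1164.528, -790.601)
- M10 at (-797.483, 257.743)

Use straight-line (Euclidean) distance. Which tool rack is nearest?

Distances from (-519.166, 76.559):
M1: √((-135.392)² + (68.397)²) = √(18330.99366 + 4678.14961) = 151.688 mm
M2: √((659.968)² + (127.031)²) = √(435557.76102 + 16136.87496) = 672.082 mm
M3: √((-310.999)² + (197.646)²) = √(96720.37800 + 39063.94132) = 368.489 mm
M4: √((812.111)² + (643.406)²) = √(659524.27632 + 413971.28084) = 1036.096 mm
M5: √((743.374)² + (668.711)²) = √(552604.90388 + 447174.40152) = 999.890 mm
M6: √((783.921)² + (487.309)²) = √(614532.13424 + 237470.06148) = 923.040 mm
M7: √((443.935)² + (-736.862)²) = √(197078.28423 + 542965.60704) = 860.258 mm
M8: √((-376.059)² + (-1117.125)²) = √(141420.37148 + 1247968.26562) = 1178.723 mm
M9: √((-645.362)² + (-867.160)²) = √(416492.11104 + 751966.46560) = 1080.953 mm
M10: √((-278.317)² + (181.184)²) = √(77460.35249 + 32827.64186) = 332.096 mm
Minimum: M1 at 151.688 mm.

M1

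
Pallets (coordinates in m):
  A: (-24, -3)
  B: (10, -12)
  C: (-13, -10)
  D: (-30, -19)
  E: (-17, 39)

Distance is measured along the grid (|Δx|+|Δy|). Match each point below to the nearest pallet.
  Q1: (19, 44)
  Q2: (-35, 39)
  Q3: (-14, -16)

Q1 at (19, 44):
  A: |-43| + |-47| = 43 + 47 = 90 m
  B: |-9| + |-56| = 9 + 56 = 65 m
  C: |-32| + |-54| = 32 + 54 = 86 m
  D: |-49| + |-63| = 49 + 63 = 112 m
  E: |-36| + |-5| = 36 + 5 = 41 m
  → nearest: E (41 m)
Q2 at (-35, 39):
  A: |11| + |-42| = 11 + 42 = 53 m
  B: |45| + |-51| = 45 + 51 = 96 m
  C: |22| + |-49| = 22 + 49 = 71 m
  D: |5| + |-58| = 5 + 58 = 63 m
  E: |18| + |0| = 18 + 0 = 18 m
  → nearest: E (18 m)
Q3 at (-14, -16):
  A: |-10| + |13| = 10 + 13 = 23 m
  B: |24| + |4| = 24 + 4 = 28 m
  C: |1| + |6| = 1 + 6 = 7 m
  D: |-16| + |-3| = 16 + 3 = 19 m
  E: |-3| + |55| = 3 + 55 = 58 m
  → nearest: C (7 m)

Q1→E; Q2→E; Q3→C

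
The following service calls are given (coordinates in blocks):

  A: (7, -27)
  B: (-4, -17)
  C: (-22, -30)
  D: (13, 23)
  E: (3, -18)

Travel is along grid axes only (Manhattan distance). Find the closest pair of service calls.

B and E

Pairwise distances:
B–E: 8 blocks
A–E: 13 blocks
A–B: 21 blocks
B–C: 31 blocks
A–C: 32 blocks
C–E: 37 blocks
D–E: 51 blocks
A–D: 56 blocks
B–D: 57 blocks
C–D: 88 blocks
Closest pair: B–E at 8 blocks.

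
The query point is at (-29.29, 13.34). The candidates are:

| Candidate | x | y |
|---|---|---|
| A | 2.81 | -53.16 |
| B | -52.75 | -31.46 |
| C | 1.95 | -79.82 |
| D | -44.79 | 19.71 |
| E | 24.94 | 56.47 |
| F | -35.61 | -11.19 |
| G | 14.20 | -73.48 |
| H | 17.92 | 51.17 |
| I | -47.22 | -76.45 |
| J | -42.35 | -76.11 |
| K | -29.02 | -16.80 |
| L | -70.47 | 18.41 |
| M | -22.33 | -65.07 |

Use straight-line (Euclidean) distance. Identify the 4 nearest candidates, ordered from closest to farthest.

D, F, K, L

Distances from (-29.29, 13.34):
A: 73.84
B: 50.57
C: 98.26
D: 16.76
E: 69.29
F: 25.33
G: 97.10
H: 60.50
I: 91.56
J: 90.40
K: 30.14
L: 41.49
M: 78.72
Sorted: D (16.76) < F (25.33) < K (30.14) < L (41.49) < B (50.57) < H (60.50) < …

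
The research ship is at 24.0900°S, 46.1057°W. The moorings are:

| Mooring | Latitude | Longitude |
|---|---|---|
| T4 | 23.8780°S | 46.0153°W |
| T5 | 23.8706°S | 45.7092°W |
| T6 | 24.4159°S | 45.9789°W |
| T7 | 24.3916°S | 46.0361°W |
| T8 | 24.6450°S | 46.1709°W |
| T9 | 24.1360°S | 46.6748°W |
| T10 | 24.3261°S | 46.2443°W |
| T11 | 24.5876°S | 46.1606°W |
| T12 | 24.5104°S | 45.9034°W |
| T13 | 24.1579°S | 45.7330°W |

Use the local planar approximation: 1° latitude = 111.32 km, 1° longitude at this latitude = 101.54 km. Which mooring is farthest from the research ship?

T8

Distances from 24.0900°S, 46.1057°W:
T4: √((0.2120·111.32)² + (0.0904·101.54)²) = √(556.952448 + 84.258006) = 25.3221 km
T5: √((0.2194·111.32)² + (0.3965·101.54)²) = √(596.512628 + 1620.916718) = 47.0896 km
T6: √((-0.3259·111.32)² + (0.1268·101.54)²) = √(1316.179482 + 165.772629) = 38.4961 km
T7: √((-0.3016·111.32)² + (0.0696·101.54)²) = √(1127.220997 + 49.945090) = 34.3099 km
T8: √((-0.5550·111.32)² + (-0.0652·101.54)²) = √(3817.089663 + 43.829802) = 62.1363 km
T9: √((-0.0460·111.32)² + (-0.5691·101.54)²) = √(26.221773 + 3339.269643) = 58.0129 km
T10: √((-0.2361·111.32)² + (-0.1386·101.54)²) = √(690.777796 + 198.061826) = 29.8134 km
T11: √((-0.4976·111.32)² + (-0.0549·101.54)²) = √(3068.365837 + 31.075563) = 55.6726 km
T12: √((-0.4204·111.32)² + (0.2023·101.54)²) = √(2190.139662 + 421.954948) = 51.1087 km
T13: √((-0.0679·111.32)² + (0.3727·101.54)²) = √(57.132857 + 1432.165157) = 38.5914 km
Maximum: T8 at 62.1363 km.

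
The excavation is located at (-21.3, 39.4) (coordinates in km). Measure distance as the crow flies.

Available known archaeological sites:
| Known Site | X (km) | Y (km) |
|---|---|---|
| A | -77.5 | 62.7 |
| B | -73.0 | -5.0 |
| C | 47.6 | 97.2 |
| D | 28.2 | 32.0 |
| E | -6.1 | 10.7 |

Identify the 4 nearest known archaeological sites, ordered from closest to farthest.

E, D, A, B

Distances from (-21.3, 39.4):
A: √((-56.2)² + (23.3)²) = √(3158.440 + 542.890) = 60.8 km
B: √((-51.7)² + (-44.4)²) = √(2672.890 + 1971.360) = 68.1 km
C: √((68.9)² + (57.8)²) = √(4747.210 + 3340.840) = 89.9 km
D: √((49.5)² + (-7.4)²) = √(2450.250 + 54.760) = 50.1 km
E: √((15.2)² + (-28.7)²) = √(231.040 + 823.690) = 32.5 km
Sorted: E (32.5 km) < D (50.1 km) < A (60.8 km) < B (68.1 km) < C (89.9 km)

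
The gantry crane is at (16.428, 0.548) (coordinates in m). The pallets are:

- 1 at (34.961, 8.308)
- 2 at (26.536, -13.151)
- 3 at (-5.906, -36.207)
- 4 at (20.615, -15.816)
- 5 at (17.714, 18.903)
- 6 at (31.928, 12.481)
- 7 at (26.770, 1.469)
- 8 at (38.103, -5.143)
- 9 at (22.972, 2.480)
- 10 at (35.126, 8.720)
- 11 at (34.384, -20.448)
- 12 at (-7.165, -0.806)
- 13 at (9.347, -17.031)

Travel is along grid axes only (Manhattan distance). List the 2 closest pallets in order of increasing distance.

Distances from (16.428, 0.548):
1: |18.533| + |7.760| = 18.533 + 7.760 = 26.293 m
2: |10.108| + |-13.699| = 10.108 + 13.699 = 23.807 m
3: |-22.334| + |-36.755| = 22.334 + 36.755 = 59.089 m
4: |4.187| + |-16.364| = 4.187 + 16.364 = 20.551 m
5: |1.286| + |18.355| = 1.286 + 18.355 = 19.641 m
6: |15.500| + |11.933| = 15.500 + 11.933 = 27.433 m
7: |10.342| + |0.921| = 10.342 + 0.921 = 11.263 m
8: |21.675| + |-5.691| = 21.675 + 5.691 = 27.366 m
9: |6.544| + |1.932| = 6.544 + 1.932 = 8.476 m
10: |18.698| + |8.172| = 18.698 + 8.172 = 26.870 m
11: |17.956| + |-20.996| = 17.956 + 20.996 = 38.952 m
12: |-23.593| + |-1.354| = 23.593 + 1.354 = 24.947 m
13: |-7.081| + |-17.579| = 7.081 + 17.579 = 24.660 m
Sorted: 9 (8.476 m) < 7 (11.263 m) < 5 (19.641 m) < 4 (20.551 m) < …

9, 7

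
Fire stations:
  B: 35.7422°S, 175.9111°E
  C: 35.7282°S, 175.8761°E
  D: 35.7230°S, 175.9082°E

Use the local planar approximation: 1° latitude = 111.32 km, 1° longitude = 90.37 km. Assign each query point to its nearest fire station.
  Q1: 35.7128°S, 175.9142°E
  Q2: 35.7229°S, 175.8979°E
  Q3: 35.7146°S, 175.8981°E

Q1 at 35.7128°S, 175.9142°E:
  B: √((-0.0294·111.32)² + (-0.0031·90.37)²) = √(10.711272 + 0.078482) = 3.2848 km
  C: √((-0.0154·111.32)² + (-0.0381·90.37)²) = √(2.938920 + 11.854917) = 3.8463 km
  D: √((-0.0102·111.32)² + (-0.0060·90.37)²) = √(1.289278 + 0.294003) = 1.2583 km
  → nearest: D (1.2583 km)
Q2 at 35.7229°S, 175.8979°E:
  B: √((-0.0193·111.32)² + (0.0132·90.37)²) = √(4.615949 + 1.422972) = 2.4574 km
  C: √((-0.0053·111.32)² + (-0.0218·90.37)²) = √(0.348095 + 3.881160) = 2.0565 km
  D: √((-0.0001·111.32)² + (0.0103·90.37)²) = √(0.000124 + 0.866409) = 0.9309 km
  → nearest: D (0.9309 km)
Q3 at 35.7146°S, 175.8981°E:
  B: √((-0.0276·111.32)² + (0.0130·90.37)²) = √(9.439838 + 1.380179) = 3.2894 km
  C: √((-0.0136·111.32)² + (-0.0220·90.37)²) = √(2.292051 + 3.952701) = 2.4990 km
  D: √((-0.0084·111.32)² + (0.0101·90.37)²) = √(0.874390 + 0.833089) = 1.3067 km
  → nearest: D (1.3067 km)

Q1→D; Q2→D; Q3→D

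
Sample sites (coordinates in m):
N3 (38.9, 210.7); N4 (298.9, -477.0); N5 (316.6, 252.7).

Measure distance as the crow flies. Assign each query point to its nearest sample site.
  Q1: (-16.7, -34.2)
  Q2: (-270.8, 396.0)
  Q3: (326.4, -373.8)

Q1→N3; Q2→N3; Q3→N4

Q1 at (-16.7, -34.2):
  N3: 251.1 m
  N4: 543.8 m
  N5: 439.8 m
  → nearest: N3 (251.1 m)
Q2 at (-270.8, 396.0):
  N3: 360.9 m
  N4: 1042.4 m
  N5: 604.6 m
  → nearest: N3 (360.9 m)
Q3 at (326.4, -373.8):
  N3: 651.4 m
  N4: 106.8 m
  N5: 626.6 m
  → nearest: N4 (106.8 m)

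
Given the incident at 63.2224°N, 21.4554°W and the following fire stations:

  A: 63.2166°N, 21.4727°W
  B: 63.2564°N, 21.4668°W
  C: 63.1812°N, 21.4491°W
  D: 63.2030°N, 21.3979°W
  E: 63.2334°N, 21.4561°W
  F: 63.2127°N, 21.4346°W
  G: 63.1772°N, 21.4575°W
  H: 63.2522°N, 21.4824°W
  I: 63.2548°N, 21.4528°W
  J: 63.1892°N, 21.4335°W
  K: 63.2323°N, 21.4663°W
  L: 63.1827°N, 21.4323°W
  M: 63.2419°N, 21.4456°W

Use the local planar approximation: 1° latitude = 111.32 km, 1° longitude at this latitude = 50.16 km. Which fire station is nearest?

Distances from 63.2224°N, 21.4554°W:
A: √((-0.0058·111.32)² + (-0.0173·50.16)²) = √(0.416872 + 0.753021) = 1.0816 km
B: √((0.0340·111.32)² + (-0.0114·50.16)²) = √(14.325317 + 0.326983) = 3.8278 km
C: √((-0.0412·111.32)² + (0.0063·50.16)²) = √(21.034918 + 0.099861) = 4.5973 km
D: √((-0.0194·111.32)² + (0.0575·50.16)²) = √(4.663907 + 8.318610) = 3.6031 km
E: √((0.0110·111.32)² + (-0.0007·50.16)²) = √(1.499449 + 0.001233) = 1.2250 km
F: √((-0.0097·111.32)² + (0.0208·50.16)²) = √(1.165977 + 1.088533) = 1.5015 km
G: √((-0.0452·111.32)² + (-0.0021·50.16)²) = √(25.317643 + 0.011096) = 5.0328 km
H: √((0.0298·111.32)² + (-0.0270·50.16)²) = √(11.004718 + 1.834183) = 3.5831 km
I: √((0.0324·111.32)² + (0.0026·50.16)²) = √(13.008775 + 0.017008) = 3.6091 km
J: √((-0.0332·111.32)² + (0.0219·50.16)²) = √(13.659115 + 1.206711) = 3.8556 km
K: √((0.0099·111.32)² + (-0.0109·50.16)²) = √(1.214554 + 0.298929) = 1.2302 km
L: √((-0.0397·111.32)² + (0.0231·50.16)²) = √(19.531132 + 1.342576) = 4.5688 km
M: √((0.0195·111.32)² + (0.0098·50.16)²) = √(4.712112 + 0.241639) = 2.2257 km
Minimum: A at 1.0816 km.

A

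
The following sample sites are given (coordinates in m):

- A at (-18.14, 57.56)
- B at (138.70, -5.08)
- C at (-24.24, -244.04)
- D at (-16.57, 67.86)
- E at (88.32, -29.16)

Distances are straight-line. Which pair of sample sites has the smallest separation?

Pairwise distances:
A–B: 168.89 m
A–C: 301.66 m
A–D: 10.42 m
A–E: 137.31 m
B–C: 289.23 m
B–D: 171.55 m
B–E: 55.84 m
C–D: 311.99 m
C–E: 242.58 m
D–E: 142.88 m
Closest pair: A–D at 10.42 m.

A and D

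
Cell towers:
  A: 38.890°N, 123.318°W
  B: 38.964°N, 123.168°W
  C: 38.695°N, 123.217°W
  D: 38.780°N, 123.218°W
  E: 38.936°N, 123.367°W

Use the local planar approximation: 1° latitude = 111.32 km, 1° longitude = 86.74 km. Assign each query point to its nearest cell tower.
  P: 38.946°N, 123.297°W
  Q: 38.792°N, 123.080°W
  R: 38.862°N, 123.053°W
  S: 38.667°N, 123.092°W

P at 38.946°N, 123.297°W:
  A: √((-0.056·111.32)² + (-0.021·86.74)²) = √(38.86176 + 3.31801) = 6.495 km
  B: √((0.018·111.32)² + (0.129·86.74)²) = √(4.01505 + 125.20402) = 11.367 km
  C: √((-0.251·111.32)² + (0.080·86.74)²) = √(780.71736 + 48.15250) = 28.790 km
  D: √((-0.166·111.32)² + (0.079·86.74)²) = √(341.47788 + 46.95621) = 19.709 km
  E: √((-0.010·111.32)² + (-0.070·86.74)²) = √(1.23921 + 36.86676) = 6.173 km
  → nearest: E (6.173 km)
Q at 38.792°N, 123.080°W:
  A: √((0.098·111.32)² + (-0.238·86.74)²) = √(119.01414 + 426.17969) = 23.349 km
  B: √((0.172·111.32)² + (-0.088·86.74)²) = √(366.60914 + 58.26452) = 20.612 km
  C: √((-0.097·111.32)² + (-0.137·86.74)²) = √(116.59767 + 141.21472) = 16.057 km
  D: √((-0.012·111.32)² + (-0.138·86.74)²) = √(1.78447 + 143.28377) = 12.044 km
  E: √((0.144·111.32)² + (-0.287·86.74)²) = √(256.96346 + 619.73016) = 29.609 km
  → nearest: D (12.044 km)
R at 38.862°N, 123.053°W:
  A: √((0.028·111.32)² + (-0.265·86.74)²) = √(9.71544 + 528.36079) = 23.196 km
  B: √((0.102·111.32)² + (-0.115·86.74)²) = √(128.92785 + 99.50262) = 15.114 km
  C: √((-0.167·111.32)² + (-0.164·86.74)²) = √(345.60446 + 202.36087) = 23.409 km
  D: √((-0.082·111.32)² + (-0.165·86.74)²) = √(83.32477 + 204.83621) = 16.975 km
  E: √((0.074·111.32)² + (-0.314·86.74)²) = √(67.85937 + 741.81931) = 28.455 km
  → nearest: B (15.114 km)
S at 38.667°N, 123.092°W:
  A: √((0.223·111.32)² + (-0.226·86.74)²) = √(616.24885 + 384.28702) = 31.631 km
  B: √((0.297·111.32)² + (-0.076·86.74)²) = √(1093.09849 + 43.45763) = 33.713 km
  C: √((0.028·111.32)² + (-0.125·86.74)²) = √(9.71544 + 117.55981) = 11.282 km
  D: √((0.113·111.32)² + (-0.126·86.74)²) = √(158.23527 + 119.44829) = 16.664 km
  E: √((0.269·111.32)² + (-0.275·86.74)²) = √(896.70782 + 568.98946) = 38.284 km
  → nearest: C (11.282 km)

P→E; Q→D; R→B; S→C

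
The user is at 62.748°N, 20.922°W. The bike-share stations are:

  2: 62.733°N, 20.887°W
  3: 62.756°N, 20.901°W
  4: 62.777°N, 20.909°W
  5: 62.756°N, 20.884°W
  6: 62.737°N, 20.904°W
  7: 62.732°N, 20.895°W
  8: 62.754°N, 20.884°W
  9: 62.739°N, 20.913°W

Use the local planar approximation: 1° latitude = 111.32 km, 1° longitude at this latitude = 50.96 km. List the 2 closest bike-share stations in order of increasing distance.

Distances from 62.748°N, 20.922°W:
2: 2.443 km
3: 1.392 km
4: 3.296 km
5: 2.131 km
6: 1.530 km
7: 2.251 km
8: 2.048 km
9: 1.102 km
Sorted: 9 (1.102 km) < 3 (1.392 km) < 6 (1.530 km) < 8 (2.048 km) < …

9, 3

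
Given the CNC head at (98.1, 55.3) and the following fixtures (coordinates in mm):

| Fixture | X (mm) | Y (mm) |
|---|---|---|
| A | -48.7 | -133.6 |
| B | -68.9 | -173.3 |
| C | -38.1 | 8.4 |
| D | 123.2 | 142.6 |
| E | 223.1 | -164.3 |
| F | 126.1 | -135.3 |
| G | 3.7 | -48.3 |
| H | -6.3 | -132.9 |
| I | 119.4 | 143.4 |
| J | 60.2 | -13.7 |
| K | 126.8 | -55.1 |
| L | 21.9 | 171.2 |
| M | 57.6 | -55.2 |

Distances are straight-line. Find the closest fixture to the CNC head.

Distances from (98.1, 55.3):
A: √((-146.8)² + (-188.9)²) = √(21550.240 + 35683.210) = 239.2 mm
B: √((-167.0)² + (-228.6)²) = √(27889.000 + 52257.960) = 283.1 mm
C: √((-136.2)² + (-46.9)²) = √(18550.440 + 2199.610) = 144.0 mm
D: √((25.1)² + (87.3)²) = √(630.010 + 7621.290) = 90.8 mm
E: √((125.0)² + (-219.6)²) = √(15625.000 + 48224.160) = 252.7 mm
F: √((28.0)² + (-190.6)²) = √(784.000 + 36328.360) = 192.6 mm
G: √((-94.4)² + (-103.6)²) = √(8911.360 + 10732.960) = 140.2 mm
H: √((-104.4)² + (-188.2)²) = √(10899.360 + 35419.240) = 215.2 mm
I: √((21.3)² + (88.1)²) = √(453.690 + 7761.610) = 90.6 mm
J: √((-37.9)² + (-69.0)²) = √(1436.410 + 4761.000) = 78.7 mm
K: √((28.7)² + (-110.4)²) = √(823.690 + 12188.160) = 114.1 mm
L: √((-76.2)² + (115.9)²) = √(5806.440 + 13432.810) = 138.7 mm
M: √((-40.5)² + (-110.5)²) = √(1640.250 + 12210.250) = 117.7 mm
Minimum: J at 78.7 mm.

J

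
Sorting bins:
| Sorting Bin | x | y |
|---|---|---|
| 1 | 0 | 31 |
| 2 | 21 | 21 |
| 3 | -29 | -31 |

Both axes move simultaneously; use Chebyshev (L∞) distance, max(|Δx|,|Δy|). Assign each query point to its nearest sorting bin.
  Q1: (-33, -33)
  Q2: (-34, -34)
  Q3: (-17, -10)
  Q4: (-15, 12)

Q1→3; Q2→3; Q3→3; Q4→1

Q1 at (-33, -33):
  1: 64
  2: 54
  3: 4
  → nearest: 3 (4)
Q2 at (-34, -34):
  1: 65
  2: 55
  3: 5
  → nearest: 3 (5)
Q3 at (-17, -10):
  1: 41
  2: 38
  3: 21
  → nearest: 3 (21)
Q4 at (-15, 12):
  1: 19
  2: 36
  3: 43
  → nearest: 1 (19)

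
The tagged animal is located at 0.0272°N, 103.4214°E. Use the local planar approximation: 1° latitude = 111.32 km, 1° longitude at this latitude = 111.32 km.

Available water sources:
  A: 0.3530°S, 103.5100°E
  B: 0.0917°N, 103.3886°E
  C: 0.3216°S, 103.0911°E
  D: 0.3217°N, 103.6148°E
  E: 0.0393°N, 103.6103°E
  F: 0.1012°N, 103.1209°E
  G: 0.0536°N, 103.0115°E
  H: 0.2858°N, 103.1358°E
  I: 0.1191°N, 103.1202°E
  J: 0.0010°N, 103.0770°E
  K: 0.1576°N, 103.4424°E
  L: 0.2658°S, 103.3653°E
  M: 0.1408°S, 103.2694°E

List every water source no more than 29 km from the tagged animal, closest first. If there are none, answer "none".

B, K, E, M

Distances from 0.0272°N, 103.4214°E:
A: √((-0.3802·111.32)² + (0.0886·111.32)²) = √(1791.309464 + 97.277822) = 43.4579 km
B: √((0.0645·111.32)² + (-0.0328·111.32)²) = √(51.554410 + 13.331962) = 8.0552 km
C: √((-0.3488·111.32)² + (-0.3303·111.32)²) = √(1507.645889 + 1351.959067) = 53.4753 km
D: √((0.2945·111.32)² + (0.1934·111.32)²) = √(1074.773608 + 463.510242) = 39.2210 km
E: √((0.0121·111.32)² + (0.1889·111.32)²) = √(1.814334 + 442.191420) = 21.0714 km
F: √((0.0740·111.32)² + (-0.3005·111.32)²) = √(67.859372 + 1119.013557) = 34.4510 km
G: √((0.0264·111.32)² + (-0.4099·111.32)²) = √(8.636828 + 2082.103106) = 45.7246 km
H: √((0.2586·111.32)² + (-0.2856·111.32)²) = √(828.711635 + 1010.794340) = 42.8895 km
I: √((0.0919·111.32)² + (-0.3012·111.32)²) = √(104.659202 + 1124.233003) = 35.0556 km
J: √((-0.0262·111.32)² + (-0.3444·111.32)²) = √(8.506462 + 1469.848863) = 38.4494 km
K: √((0.1304·111.32)² + (0.0210·111.32)²) = √(210.717972 + 5.464935) = 14.7032 km
L: √((-0.2930·111.32)² + (-0.0561·111.32)²) = √(1063.853033 + 39.000674) = 33.2092 km
M: √((-0.1680·111.32)² + (-0.1520·111.32)²) = √(349.755827 + 286.308058) = 25.2203 km
Threshold 29 km: B (8.0552 km), K (14.7032 km), E (21.0714 km), M (25.2203 km) are within range.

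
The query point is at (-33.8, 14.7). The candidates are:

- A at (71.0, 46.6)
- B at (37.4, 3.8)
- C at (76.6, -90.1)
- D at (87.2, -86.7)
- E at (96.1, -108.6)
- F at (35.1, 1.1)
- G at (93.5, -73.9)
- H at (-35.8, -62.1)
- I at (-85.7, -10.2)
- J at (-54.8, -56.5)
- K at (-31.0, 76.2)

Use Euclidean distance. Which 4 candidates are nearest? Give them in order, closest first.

Distances from (-33.8, 14.7):
A: 109.5
B: 72.0
C: 152.2
D: 157.9
E: 179.1
F: 70.2
G: 155.1
H: 76.8
I: 57.6
J: 74.2
K: 61.6
Sorted: I (57.6) < K (61.6) < F (70.2) < B (72.0) < J (74.2) < H (76.8) < …

I, K, F, B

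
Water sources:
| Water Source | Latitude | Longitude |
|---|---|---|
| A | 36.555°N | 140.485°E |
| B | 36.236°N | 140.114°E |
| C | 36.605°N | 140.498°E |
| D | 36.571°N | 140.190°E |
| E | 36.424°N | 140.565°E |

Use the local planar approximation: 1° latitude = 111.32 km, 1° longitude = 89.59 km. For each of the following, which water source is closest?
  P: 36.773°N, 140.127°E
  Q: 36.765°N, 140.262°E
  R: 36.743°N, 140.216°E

P at 36.773°N, 140.127°E:
  A: √((-0.218·111.32)² + (0.358·89.59)²) = √(588.92418 + 1028.69144) = 40.220 km
  B: √((-0.537·111.32)² + (-0.013·89.59)²) = √(3573.50971 + 1.35646) = 59.790 km
  C: √((-0.168·111.32)² + (0.371·89.59)²) = √(349.75583 + 1104.75733) = 38.138 km
  D: √((-0.202·111.32)² + (0.063·89.59)²) = √(505.64898 + 31.85665) = 23.184 km
  E: √((-0.349·111.32)² + (0.438·89.59)²) = √(1509.37534 + 1539.81056) = 55.219 km
  → nearest: D (23.184 km)
Q at 36.765°N, 140.262°E:
  A: √((-0.210·111.32)² + (0.223·89.59)²) = √(546.49348 + 399.14326) = 30.751 km
  B: √((-0.529·111.32)² + (-0.148·89.59)²) = √(3467.82952 + 175.80957) = 60.363 km
  C: √((-0.160·111.32)² + (0.236·89.59)²) = √(317.23885 + 447.03660) = 27.646 km
  D: √((-0.194·111.32)² + (-0.072·89.59)²) = √(466.39067 + 41.60869) = 22.539 km
  E: √((-0.341·111.32)² + (0.303·89.59)²) = √(1440.97071 + 736.89283) = 46.668 km
  → nearest: D (22.539 km)
R at 36.743°N, 140.216°E:
  A: √((-0.188·111.32)² + (0.269·89.59)²) = √(437.98788 + 580.79602) = 31.918 km
  B: √((-0.507·111.32)² + (-0.102·89.59)²) = √(3185.38781 + 83.50633) = 57.174 km
  C: √((-0.138·111.32)² + (0.282·89.59)²) = √(235.99596 + 638.28890) = 29.568 km
  D: √((-0.172·111.32)² + (-0.026·89.59)²) = √(366.60914 + 5.42582) = 19.288 km
  E: √((-0.319·111.32)² + (0.349·89.59)²) = √(1261.03680 + 977.61966) = 47.314 km
  → nearest: D (19.288 km)

P→D; Q→D; R→D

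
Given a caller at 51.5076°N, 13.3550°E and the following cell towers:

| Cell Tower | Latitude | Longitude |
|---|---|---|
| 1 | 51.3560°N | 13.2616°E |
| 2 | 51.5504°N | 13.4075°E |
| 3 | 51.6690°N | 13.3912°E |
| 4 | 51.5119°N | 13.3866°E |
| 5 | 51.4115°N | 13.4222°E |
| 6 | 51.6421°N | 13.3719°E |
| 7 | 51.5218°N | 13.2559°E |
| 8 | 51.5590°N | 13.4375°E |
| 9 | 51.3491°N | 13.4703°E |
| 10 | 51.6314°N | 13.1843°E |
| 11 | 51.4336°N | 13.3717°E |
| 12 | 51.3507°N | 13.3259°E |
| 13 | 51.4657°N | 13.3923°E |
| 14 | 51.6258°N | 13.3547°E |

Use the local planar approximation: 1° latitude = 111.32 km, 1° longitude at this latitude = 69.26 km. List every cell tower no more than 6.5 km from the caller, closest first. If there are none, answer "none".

4, 13, 2

Distances from 51.5076°N, 13.3550°E:
1: 18.0735 km
2: 5.9935 km
3: 18.1411 km
4: 2.2404 km
5: 11.6665 km
6: 15.0182 km
7: 7.0433 km
8: 8.0863 km
9: 19.3672 km
10: 18.1577 km
11: 8.3185 km
12: 17.5820 km
13: 5.3320 km
14: 13.1580 km
Threshold 6.5 km: 4 (2.2404 km), 13 (5.3320 km), 2 (5.9935 km) are within range.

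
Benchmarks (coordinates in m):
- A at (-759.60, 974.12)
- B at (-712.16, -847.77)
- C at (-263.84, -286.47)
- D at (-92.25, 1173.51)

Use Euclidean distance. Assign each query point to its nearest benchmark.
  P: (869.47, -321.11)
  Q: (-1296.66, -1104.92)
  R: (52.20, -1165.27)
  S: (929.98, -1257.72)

P→C; Q→B; R→B; S→C

P at (869.47, -321.11):
  A: √((-1629.07)² + (1295.23)²) = √(2653869.0649 + 1677620.7529) = 2081.22 m
  B: √((-1581.63)² + (-526.66)²) = √(2501553.4569 + 277370.7556) = 1667.01 m
  C: √((-1133.31)² + (34.64)²) = √(1284391.5561 + 1199.9296) = 1133.84 m
  D: √((-961.72)² + (1494.62)²) = √(924905.3584 + 2233888.9444) = 1777.30 m
  → nearest: C (1133.84 m)
Q at (-1296.66, -1104.92):
  A: √((537.06)² + (2079.04)²) = √(288433.4436 + 4322407.3216) = 2147.29 m
  B: √((584.50)² + (257.15)²) = √(341640.2500 + 66126.1225) = 638.57 m
  C: √((1032.82)² + (818.45)²) = √(1066717.1524 + 669860.4025) = 1317.79 m
  D: √((1204.41)² + (2278.43)²) = √(1450603.4481 + 5191243.2649) = 2577.18 m
  → nearest: B (638.57 m)
R at (52.20, -1165.27):
  A: √((-811.80)² + (2139.39)²) = √(659019.2400 + 4576989.5721) = 2288.23 m
  B: √((-764.36)² + (317.50)²) = √(584246.2096 + 100806.2500) = 827.68 m
  C: √((-316.04)² + (878.80)²) = √(99881.2816 + 772289.4400) = 933.90 m
  D: √((-144.45)² + (2338.78)²) = √(20865.8025 + 5469891.8884) = 2343.24 m
  → nearest: B (827.68 m)
S at (929.98, -1257.72):
  A: √((-1689.58)² + (2231.84)²) = √(2854680.5764 + 4981109.7856) = 2799.25 m
  B: √((-1642.14)² + (409.95)²) = √(2696623.7796 + 168059.0025) = 1692.54 m
  C: √((-1193.82)² + (971.25)²) = √(1425206.1924 + 943326.5625) = 1539.00 m
  D: √((-1022.23)² + (2431.23)²) = √(1044954.1729 + 5910879.3129) = 2637.39 m
  → nearest: C (1539.00 m)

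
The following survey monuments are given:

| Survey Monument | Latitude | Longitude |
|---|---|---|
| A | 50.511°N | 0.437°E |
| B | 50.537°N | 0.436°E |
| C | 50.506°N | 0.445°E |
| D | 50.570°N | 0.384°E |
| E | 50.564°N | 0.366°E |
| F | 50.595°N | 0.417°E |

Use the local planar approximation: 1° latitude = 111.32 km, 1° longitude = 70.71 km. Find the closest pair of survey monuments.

A and C

Pairwise distances:
A–B: 2.895 km
A–C: 0.794 km
A–D: 7.562 km
A–E: 7.747 km
A–F: 9.457 km
B–C: 3.509 km
B–D: 5.198 km
B–E: 5.791 km
B–F: 6.595 km
C–D: 8.328 km
C–E: 8.538 km
C–F: 10.103 km
D–E: 1.437 km
D–F: 3.632 km
E–F: 4.991 km
Closest pair: A–C at 0.794 km.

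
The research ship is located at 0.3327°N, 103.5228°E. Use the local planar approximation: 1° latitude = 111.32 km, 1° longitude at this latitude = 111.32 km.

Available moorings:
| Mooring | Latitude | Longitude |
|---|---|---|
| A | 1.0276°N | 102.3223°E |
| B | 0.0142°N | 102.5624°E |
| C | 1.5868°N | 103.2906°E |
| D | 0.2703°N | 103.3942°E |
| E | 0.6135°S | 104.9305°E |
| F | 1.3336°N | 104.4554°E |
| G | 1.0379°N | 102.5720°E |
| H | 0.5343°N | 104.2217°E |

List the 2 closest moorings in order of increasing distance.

D, H

Distances from 0.3327°N, 103.5228°E:
A: 154.4136 km
B: 112.6375 km
C: 141.9792 km
D: 15.9120 km
E: 188.8151 km
F: 152.2906 km
G: 131.7780 km
H: 80.9736 km
Sorted: D (15.9120 km) < H (80.9736 km) < B (112.6375 km) < G (131.7780 km) < …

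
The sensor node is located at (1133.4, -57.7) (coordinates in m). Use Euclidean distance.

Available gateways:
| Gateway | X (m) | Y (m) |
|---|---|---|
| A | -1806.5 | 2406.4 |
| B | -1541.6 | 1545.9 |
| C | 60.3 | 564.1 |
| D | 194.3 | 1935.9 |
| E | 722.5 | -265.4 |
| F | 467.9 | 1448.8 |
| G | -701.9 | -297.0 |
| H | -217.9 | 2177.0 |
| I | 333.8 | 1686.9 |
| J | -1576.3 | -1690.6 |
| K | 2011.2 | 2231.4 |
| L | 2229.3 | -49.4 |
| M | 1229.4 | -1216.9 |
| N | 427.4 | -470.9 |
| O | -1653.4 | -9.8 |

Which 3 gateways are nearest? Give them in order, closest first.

E, N, L

Distances from (1133.4, -57.7):
A: √((-2939.9)² + (2464.1)²) = √(8643012.010 + 6071788.810) = 3836.0 m
B: √((-2675.0)² + (1603.6)²) = √(7155625.000 + 2571532.960) = 3118.8 m
C: √((-1073.1)² + (621.8)²) = √(1151543.610 + 386635.240) = 1240.2 m
D: √((-939.1)² + (1993.6)²) = √(881908.810 + 3974440.960) = 2203.7 m
E: √((-410.9)² + (-207.7)²) = √(168838.810 + 43139.290) = 460.4 m
F: √((-665.5)² + (1506.5)²) = √(442890.250 + 2269542.250) = 1646.9 m
G: √((-1835.3)² + (-239.3)²) = √(3368326.090 + 57264.490) = 1850.8 m
H: √((-1351.3)² + (2234.7)²) = √(1826011.690 + 4993884.090) = 2611.5 m
I: √((-799.6)² + (1744.6)²) = √(639360.160 + 3043629.160) = 1919.1 m
J: √((-2709.7)² + (-1632.9)²) = √(7342474.090 + 2666362.410) = 3163.7 m
K: √((877.8)² + (2289.1)²) = √(770532.840 + 5239978.810) = 2451.6 m
L: √((1095.9)² + (8.3)²) = √(1200996.810 + 68.890) = 1095.9 m
M: √((96.0)² + (-1159.2)²) = √(9216.000 + 1343744.640) = 1163.2 m
N: √((-706.0)² + (-413.2)²) = √(498436.000 + 170734.240) = 818.0 m
O: √((-2786.8)² + (47.9)²) = √(7766254.240 + 2294.410) = 2787.2 m
Sorted: E (460.4 m) < N (818.0 m) < L (1095.9 m) < M (1163.2 m) < C (1240.2 m) < …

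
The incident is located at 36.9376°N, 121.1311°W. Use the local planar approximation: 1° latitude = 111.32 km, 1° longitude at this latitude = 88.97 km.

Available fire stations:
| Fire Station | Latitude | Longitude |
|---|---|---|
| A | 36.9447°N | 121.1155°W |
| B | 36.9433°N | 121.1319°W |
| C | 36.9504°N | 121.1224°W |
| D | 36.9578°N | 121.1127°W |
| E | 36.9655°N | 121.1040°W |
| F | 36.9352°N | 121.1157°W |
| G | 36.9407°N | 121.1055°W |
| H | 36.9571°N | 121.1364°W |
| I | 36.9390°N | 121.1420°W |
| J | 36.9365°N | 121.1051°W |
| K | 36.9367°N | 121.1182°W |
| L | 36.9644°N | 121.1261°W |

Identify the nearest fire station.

Distances from 36.9376°N, 121.1311°W:
A: √((0.0071·111.32)² + (0.0156·88.97)²) = √(0.624688 + 1.926355) = 1.5972 km
B: √((0.0057·111.32)² + (-0.0008·88.97)²) = √(0.402621 + 0.005066) = 0.6385 km
C: √((0.0128·111.32)² + (0.0087·88.97)²) = √(2.030329 + 0.599136) = 1.6216 km
D: √((0.0202·111.32)² + (0.0184·88.97)²) = √(5.056490 + 2.679926) = 2.7814 km
E: √((0.0279·111.32)² + (0.0271·88.97)²) = √(9.646168 + 5.813341) = 3.9319 km
F: √((-0.0024·111.32)² + (0.0154·88.97)²) = √(0.071379 + 1.877278) = 1.3959 km
G: √((0.0031·111.32)² + (0.0256·88.97)²) = √(0.119088 + 5.187608) = 2.3036 km
H: √((0.0195·111.32)² + (-0.0053·88.97)²) = √(4.712112 + 0.222351) = 2.2214 km
I: √((0.0014·111.32)² + (-0.0109·88.97)²) = √(0.024289 + 0.940460) = 0.9822 km
J: √((-0.0011·111.32)² + (0.0260·88.97)²) = √(0.014994 + 5.350987) = 2.3165 km
K: √((-0.0009·111.32)² + (0.0129·88.97)²) = √(0.010038 + 1.317245) = 1.1521 km
L: √((0.0268·111.32)² + (0.0050·88.97)²) = √(8.900532 + 0.197892) = 3.0164 km
Minimum: B at 0.6385 km.

B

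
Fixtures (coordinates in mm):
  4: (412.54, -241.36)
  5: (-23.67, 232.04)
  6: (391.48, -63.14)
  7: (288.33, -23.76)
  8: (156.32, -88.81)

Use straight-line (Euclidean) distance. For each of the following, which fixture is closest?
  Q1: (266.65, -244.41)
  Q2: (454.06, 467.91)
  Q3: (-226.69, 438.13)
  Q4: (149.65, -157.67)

Q1→4; Q2→7; Q3→5; Q4→8

Q1 at (266.65, -244.41):
  4: 145.92 mm
  5: 557.93 mm
  6: 220.09 mm
  7: 221.71 mm
  8: 190.75 mm
  → nearest: 4 (145.92 mm)
Q2 at (454.06, 467.91):
  4: 710.48 mm
  5: 532.79 mm
  6: 534.72 mm
  7: 518.85 mm
  8: 631.34 mm
  → nearest: 7 (518.85 mm)
Q3 at (-226.69, 438.13):
  4: 932.91 mm
  5: 289.29 mm
  6: 795.87 mm
  7: 691.80 mm
  8: 651.43 mm
  → nearest: 5 (289.29 mm)
Q4 at (149.65, -157.67):
  4: 275.89 mm
  5: 426.51 mm
  6: 259.65 mm
  7: 192.78 mm
  8: 69.18 mm
  → nearest: 8 (69.18 mm)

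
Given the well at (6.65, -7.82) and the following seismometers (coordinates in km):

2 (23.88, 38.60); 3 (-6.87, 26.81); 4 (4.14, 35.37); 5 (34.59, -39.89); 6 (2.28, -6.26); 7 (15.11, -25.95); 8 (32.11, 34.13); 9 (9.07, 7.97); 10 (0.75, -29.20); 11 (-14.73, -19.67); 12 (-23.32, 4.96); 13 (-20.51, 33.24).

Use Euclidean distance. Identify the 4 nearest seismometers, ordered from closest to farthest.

Distances from (6.65, -7.82):
2: √((17.23)² + (46.42)²) = √(296.8729 + 2154.8164) = 49.51 km
3: √((-13.52)² + (34.63)²) = √(182.7904 + 1199.2369) = 37.18 km
4: √((-2.51)² + (43.19)²) = √(6.3001 + 1865.3761) = 43.26 km
5: √((27.94)² + (-32.07)²) = √(780.6436 + 1028.4849) = 42.53 km
6: √((-4.37)² + (1.56)²) = √(19.0969 + 2.4336) = 4.64 km
7: √((8.46)² + (-18.13)²) = √(71.5716 + 328.6969) = 20.01 km
8: √((25.46)² + (41.95)²) = √(648.2116 + 1759.8025) = 49.07 km
9: √((2.42)² + (15.79)²) = √(5.8564 + 249.3241) = 15.97 km
10: √((-5.90)² + (-21.38)²) = √(34.8100 + 457.1044) = 22.18 km
11: √((-21.38)² + (-11.85)²) = √(457.1044 + 140.4225) = 24.44 km
12: √((-29.97)² + (12.78)²) = √(898.2009 + 163.3284) = 32.58 km
13: √((-27.16)² + (41.06)²) = √(737.6656 + 1685.9236) = 49.23 km
Sorted: 6 (4.64 km) < 9 (15.97 km) < 7 (20.01 km) < 10 (22.18 km) < 11 (24.44 km) < 12 (32.58 km) < …

6, 9, 7, 10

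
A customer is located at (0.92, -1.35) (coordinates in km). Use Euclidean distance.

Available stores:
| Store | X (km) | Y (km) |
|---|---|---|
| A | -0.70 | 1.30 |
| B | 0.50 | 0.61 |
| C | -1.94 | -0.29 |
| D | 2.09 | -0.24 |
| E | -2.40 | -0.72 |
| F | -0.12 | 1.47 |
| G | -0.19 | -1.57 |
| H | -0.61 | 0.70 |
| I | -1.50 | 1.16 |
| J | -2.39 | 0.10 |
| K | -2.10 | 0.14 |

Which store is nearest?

Distances from (0.92, -1.35):
A: √((-1.62)² + (2.65)²) = √(2.6244 + 7.0225) = 3.11 km
B: √((-0.42)² + (1.96)²) = √(0.1764 + 3.8416) = 2.00 km
C: √((-2.86)² + (1.06)²) = √(8.1796 + 1.1236) = 3.05 km
D: √((1.17)² + (1.11)²) = √(1.3689 + 1.2321) = 1.61 km
E: √((-3.32)² + (0.63)²) = √(11.0224 + 0.3969) = 3.38 km
F: √((-1.04)² + (2.82)²) = √(1.0816 + 7.9524) = 3.01 km
G: √((-1.11)² + (-0.22)²) = √(1.2321 + 0.0484) = 1.13 km
H: √((-1.53)² + (2.05)²) = √(2.3409 + 4.2025) = 2.56 km
I: √((-2.42)² + (2.51)²) = √(5.8564 + 6.3001) = 3.49 km
J: √((-3.31)² + (1.45)²) = √(10.9561 + 2.1025) = 3.61 km
K: √((-3.02)² + (1.49)²) = √(9.1204 + 2.2201) = 3.37 km
Minimum: G at 1.13 km.

G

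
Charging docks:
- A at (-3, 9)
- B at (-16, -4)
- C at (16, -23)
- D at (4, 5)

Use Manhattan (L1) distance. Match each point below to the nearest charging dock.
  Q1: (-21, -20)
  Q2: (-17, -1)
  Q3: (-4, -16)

Q1→B; Q2→B; Q3→B

Q1 at (-21, -20):
  A: 47
  B: 21
  C: 40
  D: 50
  → nearest: B (21)
Q2 at (-17, -1):
  A: 24
  B: 4
  C: 55
  D: 27
  → nearest: B (4)
Q3 at (-4, -16):
  A: 26
  B: 24
  C: 27
  D: 29
  → nearest: B (24)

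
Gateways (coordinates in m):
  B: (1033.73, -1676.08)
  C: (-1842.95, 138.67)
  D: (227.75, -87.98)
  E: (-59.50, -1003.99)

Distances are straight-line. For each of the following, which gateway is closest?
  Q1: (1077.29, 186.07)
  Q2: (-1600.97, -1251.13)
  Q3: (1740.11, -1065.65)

Q1→D; Q2→C; Q3→B

Q1 at (1077.29, 186.07):
  B: 1862.66 m
  C: 2920.62 m
  D: 892.65 m
  E: 1645.76 m
  → nearest: D (892.65 m)
Q2 at (-1600.97, -1251.13):
  B: 2668.75 m
  C: 1410.71 m
  D: 2167.29 m
  E: 1561.16 m
  → nearest: C (1410.71 m)
Q3 at (1740.11, -1065.65):
  B: 933.59 m
  C: 3780.04 m
  D: 1800.85 m
  E: 1800.67 m
  → nearest: B (933.59 m)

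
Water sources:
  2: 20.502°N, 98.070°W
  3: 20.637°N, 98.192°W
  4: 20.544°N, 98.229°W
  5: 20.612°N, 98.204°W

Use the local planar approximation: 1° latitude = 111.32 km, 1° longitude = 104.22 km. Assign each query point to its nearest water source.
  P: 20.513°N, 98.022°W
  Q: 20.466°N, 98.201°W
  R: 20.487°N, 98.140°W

P at 20.513°N, 98.022°W:
  2: √((-0.011·111.32)² + (-0.048·104.22)²) = √(1.49945 + 25.02561) = 5.150 km
  3: √((0.124·111.32)² + (-0.170·104.22)²) = √(190.54158 + 313.90626) = 22.460 km
  4: √((0.031·111.32)² + (-0.207·104.22)²) = √(11.90885 + 465.41763) = 21.848 km
  5: √((0.099·111.32)² + (-0.182·104.22)²) = √(121.45539 + 359.78654) = 21.937 km
  → nearest: 2 (5.150 km)
Q at 20.466°N, 98.201°W:
  2: √((0.036·111.32)² + (0.131·104.22)²) = √(16.06022 + 186.39949) = 14.229 km
  3: √((0.171·111.32)² + (0.009·104.22)²) = √(362.35864 + 0.87981) = 19.059 km
  4: √((0.078·111.32)² + (-0.028·104.22)²) = √(75.39379 + 8.51566) = 9.160 km
  5: √((0.146·111.32)² + (-0.003·104.22)²) = √(264.15091 + 0.09776) = 16.256 km
  → nearest: 4 (9.160 km)
R at 20.487°N, 98.140°W:
  2: √((0.015·111.32)² + (0.070·104.22)²) = √(2.78823 + 53.22286) = 7.484 km
  3: √((0.150·111.32)² + (-0.052·104.22)²) = √(278.82320 + 29.37033) = 17.555 km
  4: √((0.057·111.32)² + (-0.089·104.22)²) = √(40.26207 + 86.03638) = 11.238 km
  5: √((0.125·111.32)² + (-0.064·104.22)²) = √(193.62722 + 44.48997) = 15.431 km
  → nearest: 2 (7.484 km)

P→2; Q→4; R→2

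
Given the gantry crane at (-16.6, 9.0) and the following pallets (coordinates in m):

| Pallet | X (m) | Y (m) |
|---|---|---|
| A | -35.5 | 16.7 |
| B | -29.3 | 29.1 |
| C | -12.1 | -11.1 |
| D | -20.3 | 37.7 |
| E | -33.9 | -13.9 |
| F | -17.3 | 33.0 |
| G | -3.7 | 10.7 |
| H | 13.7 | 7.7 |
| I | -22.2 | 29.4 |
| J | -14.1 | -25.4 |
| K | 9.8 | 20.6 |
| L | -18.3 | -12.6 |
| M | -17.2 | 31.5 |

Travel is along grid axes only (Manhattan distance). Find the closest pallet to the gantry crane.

G

Distances from (-16.6, 9.0):
A: |-18.9| + |7.7| = 18.9 + 7.7 = 26.6 m
B: |-12.7| + |20.1| = 12.7 + 20.1 = 32.8 m
C: |4.5| + |-20.1| = 4.5 + 20.1 = 24.6 m
D: |-3.7| + |28.7| = 3.7 + 28.7 = 32.4 m
E: |-17.3| + |-22.9| = 17.3 + 22.9 = 40.2 m
F: |-0.7| + |24.0| = 0.7 + 24.0 = 24.7 m
G: |12.9| + |1.7| = 12.9 + 1.7 = 14.6 m
H: |30.3| + |-1.3| = 30.3 + 1.3 = 31.6 m
I: |-5.6| + |20.4| = 5.6 + 20.4 = 26.0 m
J: |2.5| + |-34.4| = 2.5 + 34.4 = 36.9 m
K: |26.4| + |11.6| = 26.4 + 11.6 = 38.0 m
L: |-1.7| + |-21.6| = 1.7 + 21.6 = 23.3 m
M: |-0.6| + |22.5| = 0.6 + 22.5 = 23.1 m
Minimum: G at 14.6 m.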